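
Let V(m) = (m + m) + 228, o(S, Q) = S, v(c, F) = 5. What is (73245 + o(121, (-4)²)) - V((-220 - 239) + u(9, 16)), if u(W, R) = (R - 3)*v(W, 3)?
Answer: 73926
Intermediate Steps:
u(W, R) = -15 + 5*R (u(W, R) = (R - 3)*5 = (-3 + R)*5 = -15 + 5*R)
V(m) = 228 + 2*m (V(m) = 2*m + 228 = 228 + 2*m)
(73245 + o(121, (-4)²)) - V((-220 - 239) + u(9, 16)) = (73245 + 121) - (228 + 2*((-220 - 239) + (-15 + 5*16))) = 73366 - (228 + 2*(-459 + (-15 + 80))) = 73366 - (228 + 2*(-459 + 65)) = 73366 - (228 + 2*(-394)) = 73366 - (228 - 788) = 73366 - 1*(-560) = 73366 + 560 = 73926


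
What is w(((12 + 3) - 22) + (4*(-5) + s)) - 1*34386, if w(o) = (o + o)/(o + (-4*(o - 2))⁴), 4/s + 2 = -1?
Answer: -603652684978896/17555187721 ≈ -34386.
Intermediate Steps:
s = -4/3 (s = 4/(-2 - 1) = 4/(-3) = 4*(-⅓) = -4/3 ≈ -1.3333)
w(o) = 2*o/(o + (8 - 4*o)⁴) (w(o) = (2*o)/(o + (-4*(-2 + o))⁴) = (2*o)/(o + (8 - 4*o)⁴) = 2*o/(o + (8 - 4*o)⁴))
w(((12 + 3) - 22) + (4*(-5) + s)) - 1*34386 = 2*(((12 + 3) - 22) + (4*(-5) - 4/3))/((((12 + 3) - 22) + (4*(-5) - 4/3)) + 256*(-2 + (((12 + 3) - 22) + (4*(-5) - 4/3)))⁴) - 1*34386 = 2*((15 - 22) + (-20 - 4/3))/(((15 - 22) + (-20 - 4/3)) + 256*(-2 + ((15 - 22) + (-20 - 4/3)))⁴) - 34386 = 2*(-7 - 64/3)/((-7 - 64/3) + 256*(-2 + (-7 - 64/3))⁴) - 34386 = 2*(-85/3)/(-85/3 + 256*(-2 - 85/3)⁴) - 34386 = 2*(-85/3)/(-85/3 + 256*(-91/3)⁴) - 34386 = 2*(-85/3)/(-85/3 + 256*(68574961/81)) - 34386 = 2*(-85/3)/(-85/3 + 17555190016/81) - 34386 = 2*(-85/3)/(17555187721/81) - 34386 = 2*(-85/3)*(81/17555187721) - 34386 = -4590/17555187721 - 34386 = -603652684978896/17555187721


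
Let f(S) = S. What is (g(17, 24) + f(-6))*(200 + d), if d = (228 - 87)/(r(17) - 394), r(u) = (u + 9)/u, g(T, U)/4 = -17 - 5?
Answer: -20868047/1112 ≈ -18766.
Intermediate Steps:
g(T, U) = -88 (g(T, U) = 4*(-17 - 5) = 4*(-22) = -88)
r(u) = (9 + u)/u
d = -799/2224 (d = (228 - 87)/((9 + 17)/17 - 394) = 141/((1/17)*26 - 394) = 141/(26/17 - 394) = 141/(-6672/17) = 141*(-17/6672) = -799/2224 ≈ -0.35926)
(g(17, 24) + f(-6))*(200 + d) = (-88 - 6)*(200 - 799/2224) = -94*444001/2224 = -20868047/1112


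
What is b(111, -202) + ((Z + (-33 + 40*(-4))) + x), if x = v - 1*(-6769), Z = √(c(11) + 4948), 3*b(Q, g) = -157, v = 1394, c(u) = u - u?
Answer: 23753/3 + 2*√1237 ≈ 7988.0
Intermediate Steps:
c(u) = 0
b(Q, g) = -157/3 (b(Q, g) = (⅓)*(-157) = -157/3)
Z = 2*√1237 (Z = √(0 + 4948) = √4948 = 2*√1237 ≈ 70.342)
x = 8163 (x = 1394 - 1*(-6769) = 1394 + 6769 = 8163)
b(111, -202) + ((Z + (-33 + 40*(-4))) + x) = -157/3 + ((2*√1237 + (-33 + 40*(-4))) + 8163) = -157/3 + ((2*√1237 + (-33 - 160)) + 8163) = -157/3 + ((2*√1237 - 193) + 8163) = -157/3 + ((-193 + 2*√1237) + 8163) = -157/3 + (7970 + 2*√1237) = 23753/3 + 2*√1237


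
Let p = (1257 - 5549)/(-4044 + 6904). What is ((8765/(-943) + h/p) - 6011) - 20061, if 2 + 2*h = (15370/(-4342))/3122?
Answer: -27517490552715459/1055093093572 ≈ -26081.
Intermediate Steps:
h = -13563409/13555724 (h = -1 + ((15370/(-4342))/3122)/2 = -1 + ((15370*(-1/4342))*(1/3122))/2 = -1 + (-7685/2171*1/3122)/2 = -1 + (½)*(-7685/6777862) = -1 - 7685/13555724 = -13563409/13555724 ≈ -1.0006)
p = -1073/715 (p = -4292/2860 = -4292*1/2860 = -1073/715 ≈ -1.5007)
((8765/(-943) + h/p) - 6011) - 20061 = ((8765/(-943) - 13563409/(13555724*(-1073/715))) - 6011) - 20061 = ((8765*(-1/943) - 13563409/13555724*(-715/1073)) - 6011) - 20061 = ((-8765/943 + 745987495/1118868604) - 6011) - 20061 = (-9103417106275/1055093093572 - 6011) - 20061 = -6351268002567567/1055093093572 - 20061 = -27517490552715459/1055093093572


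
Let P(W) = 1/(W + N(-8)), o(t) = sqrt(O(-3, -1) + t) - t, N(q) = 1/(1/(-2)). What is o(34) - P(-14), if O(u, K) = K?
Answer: -543/16 + sqrt(33) ≈ -28.193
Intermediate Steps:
N(q) = -2 (N(q) = 1/(-1/2) = -2)
o(t) = sqrt(-1 + t) - t
P(W) = 1/(-2 + W) (P(W) = 1/(W - 2) = 1/(-2 + W))
o(34) - P(-14) = (sqrt(-1 + 34) - 1*34) - 1/(-2 - 14) = (sqrt(33) - 34) - 1/(-16) = (-34 + sqrt(33)) - 1*(-1/16) = (-34 + sqrt(33)) + 1/16 = -543/16 + sqrt(33)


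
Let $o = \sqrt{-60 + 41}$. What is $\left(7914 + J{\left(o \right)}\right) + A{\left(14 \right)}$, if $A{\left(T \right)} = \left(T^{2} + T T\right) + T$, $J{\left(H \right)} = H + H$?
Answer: $8320 + 2 i \sqrt{19} \approx 8320.0 + 8.7178 i$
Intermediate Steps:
$o = i \sqrt{19}$ ($o = \sqrt{-19} = i \sqrt{19} \approx 4.3589 i$)
$J{\left(H \right)} = 2 H$
$A{\left(T \right)} = T + 2 T^{2}$ ($A{\left(T \right)} = \left(T^{2} + T^{2}\right) + T = 2 T^{2} + T = T + 2 T^{2}$)
$\left(7914 + J{\left(o \right)}\right) + A{\left(14 \right)} = \left(7914 + 2 i \sqrt{19}\right) + 14 \left(1 + 2 \cdot 14\right) = \left(7914 + 2 i \sqrt{19}\right) + 14 \left(1 + 28\right) = \left(7914 + 2 i \sqrt{19}\right) + 14 \cdot 29 = \left(7914 + 2 i \sqrt{19}\right) + 406 = 8320 + 2 i \sqrt{19}$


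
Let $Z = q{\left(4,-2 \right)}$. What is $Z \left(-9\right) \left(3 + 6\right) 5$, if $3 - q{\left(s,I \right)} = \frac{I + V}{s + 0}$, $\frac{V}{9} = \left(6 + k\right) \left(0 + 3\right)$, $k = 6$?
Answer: $\frac{62775}{2} \approx 31388.0$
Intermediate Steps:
$V = 324$ ($V = 9 \left(6 + 6\right) \left(0 + 3\right) = 9 \cdot 12 \cdot 3 = 9 \cdot 36 = 324$)
$q{\left(s,I \right)} = 3 - \frac{324 + I}{s}$ ($q{\left(s,I \right)} = 3 - \frac{I + 324}{s + 0} = 3 - \frac{324 + I}{s}$)
$Z = - \frac{155}{2}$ ($Z = \frac{-324 - -2 + 3 \cdot 4}{4} = \frac{-324 + 2 + 12}{4} = \frac{1}{4} \left(-310\right) = - \frac{155}{2} \approx -77.5$)
$Z \left(-9\right) \left(3 + 6\right) 5 = \left(- \frac{155}{2}\right) \left(-9\right) \left(3 + 6\right) 5 = \frac{1395 \cdot 9 \cdot 5}{2} = \frac{1395}{2} \cdot 45 = \frac{62775}{2}$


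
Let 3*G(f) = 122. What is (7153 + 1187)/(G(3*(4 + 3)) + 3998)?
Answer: 6255/3029 ≈ 2.0650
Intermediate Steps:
G(f) = 122/3 (G(f) = (1/3)*122 = 122/3)
(7153 + 1187)/(G(3*(4 + 3)) + 3998) = (7153 + 1187)/(122/3 + 3998) = 8340/(12116/3) = 8340*(3/12116) = 6255/3029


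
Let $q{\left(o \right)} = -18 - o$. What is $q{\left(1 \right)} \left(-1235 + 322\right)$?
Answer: $17347$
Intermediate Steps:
$q{\left(1 \right)} \left(-1235 + 322\right) = \left(-18 - 1\right) \left(-1235 + 322\right) = \left(-18 - 1\right) \left(-913\right) = \left(-19\right) \left(-913\right) = 17347$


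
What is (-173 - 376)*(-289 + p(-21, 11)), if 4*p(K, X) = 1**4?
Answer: 634095/4 ≈ 1.5852e+5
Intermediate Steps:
p(K, X) = 1/4 (p(K, X) = (1/4)*1**4 = (1/4)*1 = 1/4)
(-173 - 376)*(-289 + p(-21, 11)) = (-173 - 376)*(-289 + 1/4) = -549*(-1155/4) = 634095/4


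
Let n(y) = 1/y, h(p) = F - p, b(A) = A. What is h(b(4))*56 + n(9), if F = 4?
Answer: 1/9 ≈ 0.11111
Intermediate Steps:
h(p) = 4 - p
n(y) = 1/y
h(b(4))*56 + n(9) = (4 - 1*4)*56 + 1/9 = (4 - 4)*56 + 1/9 = 0*56 + 1/9 = 0 + 1/9 = 1/9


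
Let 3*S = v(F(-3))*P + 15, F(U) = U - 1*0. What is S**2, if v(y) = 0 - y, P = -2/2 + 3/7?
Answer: 961/49 ≈ 19.612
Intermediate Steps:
F(U) = U (F(U) = U + 0 = U)
P = -4/7 (P = -2*1/2 + 3*(1/7) = -1 + 3/7 = -4/7 ≈ -0.57143)
v(y) = -y
S = 31/7 (S = (-1*(-3)*(-4/7) + 15)/3 = (3*(-4/7) + 15)/3 = (-12/7 + 15)/3 = (1/3)*(93/7) = 31/7 ≈ 4.4286)
S**2 = (31/7)**2 = 961/49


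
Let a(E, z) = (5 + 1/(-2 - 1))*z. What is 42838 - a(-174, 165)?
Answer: 42068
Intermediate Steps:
a(E, z) = 14*z/3 (a(E, z) = (5 + 1/(-3))*z = (5 - ⅓)*z = 14*z/3)
42838 - a(-174, 165) = 42838 - 14*165/3 = 42838 - 1*770 = 42838 - 770 = 42068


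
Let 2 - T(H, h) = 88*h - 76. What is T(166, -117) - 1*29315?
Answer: -18941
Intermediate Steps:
T(H, h) = 78 - 88*h (T(H, h) = 2 - (88*h - 76) = 2 - (-76 + 88*h) = 2 + (76 - 88*h) = 78 - 88*h)
T(166, -117) - 1*29315 = (78 - 88*(-117)) - 1*29315 = (78 + 10296) - 29315 = 10374 - 29315 = -18941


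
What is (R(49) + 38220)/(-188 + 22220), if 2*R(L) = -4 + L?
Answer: 25495/14688 ≈ 1.7358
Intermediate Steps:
R(L) = -2 + L/2 (R(L) = (-4 + L)/2 = -2 + L/2)
(R(49) + 38220)/(-188 + 22220) = ((-2 + (½)*49) + 38220)/(-188 + 22220) = ((-2 + 49/2) + 38220)/22032 = (45/2 + 38220)*(1/22032) = (76485/2)*(1/22032) = 25495/14688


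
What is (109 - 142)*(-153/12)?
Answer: 1683/4 ≈ 420.75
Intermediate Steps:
(109 - 142)*(-153/12) = -(-5049)/12 = -33*(-51/4) = 1683/4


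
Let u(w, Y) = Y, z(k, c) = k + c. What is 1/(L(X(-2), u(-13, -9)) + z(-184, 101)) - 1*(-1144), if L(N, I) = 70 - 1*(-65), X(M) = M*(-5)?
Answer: 59489/52 ≈ 1144.0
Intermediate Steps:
z(k, c) = c + k
X(M) = -5*M
L(N, I) = 135 (L(N, I) = 70 + 65 = 135)
1/(L(X(-2), u(-13, -9)) + z(-184, 101)) - 1*(-1144) = 1/(135 + (101 - 184)) - 1*(-1144) = 1/(135 - 83) + 1144 = 1/52 + 1144 = 59489/52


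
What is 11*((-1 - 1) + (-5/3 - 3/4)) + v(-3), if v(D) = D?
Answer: -619/12 ≈ -51.583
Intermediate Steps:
11*((-1 - 1) + (-5/3 - 3/4)) + v(-3) = 11*((-1 - 1) + (-5/3 - 3/4)) - 3 = 11*(-2 + (-5*⅓ - 3*¼)) - 3 = 11*(-2 + (-5/3 - ¾)) - 3 = 11*(-2 - 29/12) - 3 = 11*(-53/12) - 3 = -583/12 - 3 = -619/12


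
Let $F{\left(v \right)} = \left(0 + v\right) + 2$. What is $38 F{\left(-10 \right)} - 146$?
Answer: $-450$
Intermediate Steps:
$F{\left(v \right)} = 2 + v$ ($F{\left(v \right)} = v + 2 = 2 + v$)
$38 F{\left(-10 \right)} - 146 = 38 \left(2 - 10\right) - 146 = 38 \left(-8\right) - 146 = -304 - 146 = -450$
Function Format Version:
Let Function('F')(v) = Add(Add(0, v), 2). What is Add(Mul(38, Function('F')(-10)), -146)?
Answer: -450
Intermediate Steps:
Function('F')(v) = Add(2, v) (Function('F')(v) = Add(v, 2) = Add(2, v))
Add(Mul(38, Function('F')(-10)), -146) = Add(Mul(38, Add(2, -10)), -146) = Add(Mul(38, -8), -146) = Add(-304, -146) = -450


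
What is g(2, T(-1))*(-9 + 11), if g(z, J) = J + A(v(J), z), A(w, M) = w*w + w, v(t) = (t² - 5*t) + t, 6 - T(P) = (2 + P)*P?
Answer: 938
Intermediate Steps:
T(P) = 6 - P*(2 + P) (T(P) = 6 - (2 + P)*P = 6 - P*(2 + P))
v(t) = t² - 4*t
A(w, M) = w + w² (A(w, M) = w² + w = w + w²)
g(z, J) = J + J*(1 + J*(-4 + J))*(-4 + J) (g(z, J) = J + (J*(-4 + J))*(1 + J*(-4 + J)) = J + J*(1 + J*(-4 + J))*(-4 + J))
g(2, T(-1))*(-9 + 11) = ((6 - 1*(-1)² - 2*(-1))*(1 + (1 + (6 - 1*(-1)² - 2*(-1))*(-4 + (6 - 1*(-1)² - 2*(-1))))*(-4 + (6 - 1*(-1)² - 2*(-1)))))*(-9 + 11) = ((6 - 1*1 + 2)*(1 + (1 + (6 - 1*1 + 2)*(-4 + (6 - 1*1 + 2)))*(-4 + (6 - 1*1 + 2))))*2 = ((6 - 1 + 2)*(1 + (1 + (6 - 1 + 2)*(-4 + (6 - 1 + 2)))*(-4 + (6 - 1 + 2))))*2 = (7*(1 + (1 + 7*(-4 + 7))*(-4 + 7)))*2 = (7*(1 + (1 + 7*3)*3))*2 = (7*(1 + (1 + 21)*3))*2 = (7*(1 + 22*3))*2 = (7*(1 + 66))*2 = (7*67)*2 = 469*2 = 938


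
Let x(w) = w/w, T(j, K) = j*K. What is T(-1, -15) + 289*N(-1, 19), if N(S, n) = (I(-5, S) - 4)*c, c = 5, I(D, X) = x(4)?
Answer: -4320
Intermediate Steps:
T(j, K) = K*j
x(w) = 1
I(D, X) = 1
N(S, n) = -15 (N(S, n) = (1 - 4)*5 = -3*5 = -15)
T(-1, -15) + 289*N(-1, 19) = -15*(-1) + 289*(-15) = 15 - 4335 = -4320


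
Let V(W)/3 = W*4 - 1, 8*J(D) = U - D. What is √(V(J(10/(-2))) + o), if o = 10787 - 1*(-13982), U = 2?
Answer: √99106/2 ≈ 157.41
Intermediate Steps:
J(D) = ¼ - D/8 (J(D) = (2 - D)/8 = ¼ - D/8)
o = 24769 (o = 10787 + 13982 = 24769)
V(W) = -3 + 12*W (V(W) = 3*(W*4 - 1) = 3*(4*W - 1) = 3*(-1 + 4*W) = -3 + 12*W)
√(V(J(10/(-2))) + o) = √((-3 + 12*(¼ - 5/(4*(-2)))) + 24769) = √((-3 + 12*(¼ - 5*(-1)/(4*2))) + 24769) = √((-3 + 12*(¼ - ⅛*(-5))) + 24769) = √((-3 + 12*(¼ + 5/8)) + 24769) = √((-3 + 12*(7/8)) + 24769) = √((-3 + 21/2) + 24769) = √(15/2 + 24769) = √(49553/2) = √99106/2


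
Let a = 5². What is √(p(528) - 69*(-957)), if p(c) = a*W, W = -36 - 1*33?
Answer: 2*√16077 ≈ 253.59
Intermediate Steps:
W = -69 (W = -36 - 33 = -69)
a = 25
p(c) = -1725 (p(c) = 25*(-69) = -1725)
√(p(528) - 69*(-957)) = √(-1725 - 69*(-957)) = √(-1725 + 66033) = √64308 = 2*√16077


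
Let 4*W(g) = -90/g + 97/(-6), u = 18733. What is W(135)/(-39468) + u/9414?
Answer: 328619405/165134112 ≈ 1.9900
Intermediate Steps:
W(g) = -97/24 - 45/(2*g) (W(g) = (-90/g + 97/(-6))/4 = (-90/g + 97*(-⅙))/4 = (-90/g - 97/6)/4 = (-97/6 - 90/g)/4 = -97/24 - 45/(2*g))
W(135)/(-39468) + u/9414 = ((1/24)*(-540 - 97*135)/135)/(-39468) + 18733/9414 = ((1/24)*(1/135)*(-540 - 13095))*(-1/39468) + 18733*(1/9414) = ((1/24)*(1/135)*(-13635))*(-1/39468) + 18733/9414 = -101/24*(-1/39468) + 18733/9414 = 101/947232 + 18733/9414 = 328619405/165134112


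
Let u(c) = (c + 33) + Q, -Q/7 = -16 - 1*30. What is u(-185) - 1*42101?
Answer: -41931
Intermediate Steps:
Q = 322 (Q = -7*(-16 - 1*30) = -7*(-16 - 30) = -7*(-46) = 322)
u(c) = 355 + c (u(c) = (c + 33) + 322 = (33 + c) + 322 = 355 + c)
u(-185) - 1*42101 = (355 - 185) - 1*42101 = 170 - 42101 = -41931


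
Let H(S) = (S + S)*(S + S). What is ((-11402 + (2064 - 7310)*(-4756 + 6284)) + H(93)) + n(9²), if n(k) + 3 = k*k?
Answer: -7986136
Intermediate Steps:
H(S) = 4*S² (H(S) = (2*S)*(2*S) = 4*S²)
n(k) = -3 + k² (n(k) = -3 + k*k = -3 + k²)
((-11402 + (2064 - 7310)*(-4756 + 6284)) + H(93)) + n(9²) = ((-11402 + (2064 - 7310)*(-4756 + 6284)) + 4*93²) + (-3 + (9²)²) = ((-11402 - 5246*1528) + 4*8649) + (-3 + 81²) = ((-11402 - 8015888) + 34596) + (-3 + 6561) = (-8027290 + 34596) + 6558 = -7992694 + 6558 = -7986136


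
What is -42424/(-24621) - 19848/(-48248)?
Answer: 316943845/148489251 ≈ 2.1345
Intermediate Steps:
-42424/(-24621) - 19848/(-48248) = -42424*(-1/24621) - 19848*(-1/48248) = 42424/24621 + 2481/6031 = 316943845/148489251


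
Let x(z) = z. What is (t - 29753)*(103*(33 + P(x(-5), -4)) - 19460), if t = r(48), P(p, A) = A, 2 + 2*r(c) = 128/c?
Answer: 490115678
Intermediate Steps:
r(c) = -1 + 64/c (r(c) = -1 + (128/c)/2 = -1 + 64/c)
t = 1/3 (t = (64 - 1*48)/48 = (64 - 48)/48 = (1/48)*16 = 1/3 ≈ 0.33333)
(t - 29753)*(103*(33 + P(x(-5), -4)) - 19460) = (1/3 - 29753)*(103*(33 - 4) - 19460) = -89258*(103*29 - 19460)/3 = -89258*(2987 - 19460)/3 = -89258/3*(-16473) = 490115678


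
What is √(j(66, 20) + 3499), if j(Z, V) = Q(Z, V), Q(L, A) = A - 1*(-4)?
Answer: √3523 ≈ 59.355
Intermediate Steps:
Q(L, A) = 4 + A (Q(L, A) = A + 4 = 4 + A)
j(Z, V) = 4 + V
√(j(66, 20) + 3499) = √((4 + 20) + 3499) = √(24 + 3499) = √3523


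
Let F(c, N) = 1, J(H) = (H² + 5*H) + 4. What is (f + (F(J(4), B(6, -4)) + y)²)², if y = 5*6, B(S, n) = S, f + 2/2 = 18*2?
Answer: 992016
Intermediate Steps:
f = 35 (f = -1 + 18*2 = -1 + 36 = 35)
J(H) = 4 + H² + 5*H
y = 30
(f + (F(J(4), B(6, -4)) + y)²)² = (35 + (1 + 30)²)² = (35 + 31²)² = (35 + 961)² = 996² = 992016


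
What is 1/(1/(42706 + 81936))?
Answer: 124642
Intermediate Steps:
1/(1/(42706 + 81936)) = 1/(1/124642) = 124642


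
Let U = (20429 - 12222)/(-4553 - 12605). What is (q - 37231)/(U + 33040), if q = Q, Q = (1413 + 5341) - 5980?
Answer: -625529206/566892113 ≈ -1.1034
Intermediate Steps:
Q = 774 (Q = 6754 - 5980 = 774)
q = 774
U = -8207/17158 (U = 8207/(-17158) = 8207*(-1/17158) = -8207/17158 ≈ -0.47832)
(q - 37231)/(U + 33040) = (774 - 37231)/(-8207/17158 + 33040) = -36457/566892113/17158 = -36457*17158/566892113 = -625529206/566892113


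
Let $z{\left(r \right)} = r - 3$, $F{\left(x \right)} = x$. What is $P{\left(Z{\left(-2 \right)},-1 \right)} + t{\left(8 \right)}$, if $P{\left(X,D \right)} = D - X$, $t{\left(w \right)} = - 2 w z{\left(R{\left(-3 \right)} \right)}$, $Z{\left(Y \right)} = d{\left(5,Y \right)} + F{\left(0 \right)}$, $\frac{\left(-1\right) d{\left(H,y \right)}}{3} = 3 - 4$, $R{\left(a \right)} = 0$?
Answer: $44$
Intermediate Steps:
$z{\left(r \right)} = -3 + r$
$d{\left(H,y \right)} = 3$ ($d{\left(H,y \right)} = - 3 \left(3 - 4\right) = \left(-3\right) \left(-1\right) = 3$)
$Z{\left(Y \right)} = 3$ ($Z{\left(Y \right)} = 3 + 0 = 3$)
$t{\left(w \right)} = 6 w$ ($t{\left(w \right)} = - 2 w \left(-3 + 0\right) = - 2 w \left(-3\right) = 6 w$)
$P{\left(Z{\left(-2 \right)},-1 \right)} + t{\left(8 \right)} = \left(-1 - 3\right) + 6 \cdot 8 = \left(-1 - 3\right) + 48 = -4 + 48 = 44$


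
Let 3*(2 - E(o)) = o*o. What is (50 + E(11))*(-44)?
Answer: -1540/3 ≈ -513.33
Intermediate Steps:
E(o) = 2 - o²/3 (E(o) = 2 - o*o/3 = 2 - o²/3)
(50 + E(11))*(-44) = (50 + (2 - ⅓*11²))*(-44) = (50 + (2 - ⅓*121))*(-44) = (50 + (2 - 121/3))*(-44) = (50 - 115/3)*(-44) = (35/3)*(-44) = -1540/3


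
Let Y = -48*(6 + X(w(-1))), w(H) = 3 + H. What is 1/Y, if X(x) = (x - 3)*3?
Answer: -1/144 ≈ -0.0069444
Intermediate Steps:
X(x) = -9 + 3*x (X(x) = (-3 + x)*3 = -9 + 3*x)
Y = -144 (Y = -48*(6 + (-9 + 3*(3 - 1))) = -48*(6 + (-9 + 3*2)) = -48*(6 + (-9 + 6)) = -48*(6 - 3) = -48*3 = -144)
1/Y = 1/(-144) = -1/144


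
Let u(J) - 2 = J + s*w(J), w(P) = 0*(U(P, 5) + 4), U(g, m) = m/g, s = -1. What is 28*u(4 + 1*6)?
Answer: 336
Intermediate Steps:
w(P) = 0 (w(P) = 0*(5/P + 4) = 0*(4 + 5/P) = 0)
u(J) = 2 + J (u(J) = 2 + (J - 1*0) = 2 + (J + 0) = 2 + J)
28*u(4 + 1*6) = 28*(2 + (4 + 1*6)) = 28*(2 + (4 + 6)) = 28*(2 + 10) = 28*12 = 336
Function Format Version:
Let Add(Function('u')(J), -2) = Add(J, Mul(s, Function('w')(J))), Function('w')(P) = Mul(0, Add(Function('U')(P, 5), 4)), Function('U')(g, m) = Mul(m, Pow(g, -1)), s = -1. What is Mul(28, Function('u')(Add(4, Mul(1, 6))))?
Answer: 336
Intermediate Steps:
Function('w')(P) = 0 (Function('w')(P) = Mul(0, Add(Mul(5, Pow(P, -1)), 4)) = Mul(0, Add(4, Mul(5, Pow(P, -1)))) = 0)
Function('u')(J) = Add(2, J) (Function('u')(J) = Add(2, Add(J, Mul(-1, 0))) = Add(2, Add(J, 0)) = Add(2, J))
Mul(28, Function('u')(Add(4, Mul(1, 6)))) = Mul(28, Add(2, Add(4, Mul(1, 6)))) = Mul(28, Add(2, Add(4, 6))) = Mul(28, Add(2, 10)) = Mul(28, 12) = 336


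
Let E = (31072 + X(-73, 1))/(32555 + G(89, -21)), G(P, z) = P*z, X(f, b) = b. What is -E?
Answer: -31073/30686 ≈ -1.0126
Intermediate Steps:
E = 31073/30686 (E = (31072 + 1)/(32555 + 89*(-21)) = 31073/(32555 - 1869) = 31073/30686 ≈ 1.0126)
-E = -1*31073/30686 = -31073/30686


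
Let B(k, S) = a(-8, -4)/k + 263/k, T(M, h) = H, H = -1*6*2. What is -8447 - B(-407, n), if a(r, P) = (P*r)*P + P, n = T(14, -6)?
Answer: -3437798/407 ≈ -8446.7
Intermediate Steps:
H = -12 (H = -6*2 = -12)
T(M, h) = -12
n = -12
a(r, P) = P + r*P**2 (a(r, P) = r*P**2 + P = P + r*P**2)
B(k, S) = 131/k (B(k, S) = (-4*(1 - 4*(-8)))/k + 263/k = (-4*(1 + 32))/k + 263/k = (-4*33)/k + 263/k = -132/k + 263/k = 131/k)
-8447 - B(-407, n) = -8447 - 131/(-407) = -8447 - 131*(-1)/407 = -8447 - 1*(-131/407) = -8447 + 131/407 = -3437798/407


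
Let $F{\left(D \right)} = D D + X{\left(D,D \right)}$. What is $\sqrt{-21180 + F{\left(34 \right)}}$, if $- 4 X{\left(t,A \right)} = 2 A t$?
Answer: $i \sqrt{20602} \approx 143.53 i$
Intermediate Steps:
$X{\left(t,A \right)} = - \frac{A t}{2}$ ($X{\left(t,A \right)} = - \frac{2 A t}{4} = - \frac{A t}{2}$)
$F{\left(D \right)} = \frac{D^{2}}{2}$ ($F{\left(D \right)} = D D - \frac{D D}{2} = D^{2} - \frac{D^{2}}{2} = \frac{D^{2}}{2}$)
$\sqrt{-21180 + F{\left(34 \right)}} = \sqrt{-21180 + \frac{34^{2}}{2}} = \sqrt{-21180 + \frac{1}{2} \cdot 1156} = \sqrt{-21180 + 578} = \sqrt{-20602} = i \sqrt{20602}$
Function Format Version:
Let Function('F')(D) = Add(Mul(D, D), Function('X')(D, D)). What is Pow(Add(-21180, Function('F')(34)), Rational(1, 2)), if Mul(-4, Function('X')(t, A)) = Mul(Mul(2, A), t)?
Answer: Mul(I, Pow(20602, Rational(1, 2))) ≈ Mul(143.53, I)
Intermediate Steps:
Function('X')(t, A) = Mul(Rational(-1, 2), A, t) (Function('X')(t, A) = Mul(Rational(-1, 4), Mul(Mul(2, A), t)) = Mul(Rational(-1, 4), Mul(2, A, t)) = Mul(Rational(-1, 2), A, t))
Function('F')(D) = Mul(Rational(1, 2), Pow(D, 2)) (Function('F')(D) = Add(Mul(D, D), Mul(Rational(-1, 2), D, D)) = Add(Pow(D, 2), Mul(Rational(-1, 2), Pow(D, 2))) = Mul(Rational(1, 2), Pow(D, 2)))
Pow(Add(-21180, Function('F')(34)), Rational(1, 2)) = Pow(Add(-21180, Mul(Rational(1, 2), Pow(34, 2))), Rational(1, 2)) = Pow(Add(-21180, Mul(Rational(1, 2), 1156)), Rational(1, 2)) = Pow(Add(-21180, 578), Rational(1, 2)) = Pow(-20602, Rational(1, 2)) = Mul(I, Pow(20602, Rational(1, 2)))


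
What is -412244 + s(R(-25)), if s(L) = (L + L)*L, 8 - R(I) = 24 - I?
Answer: -408882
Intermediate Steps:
R(I) = -16 + I (R(I) = 8 - (24 - I) = 8 + (-24 + I) = -16 + I)
s(L) = 2*L² (s(L) = (2*L)*L = 2*L²)
-412244 + s(R(-25)) = -412244 + 2*(-16 - 25)² = -412244 + 2*(-41)² = -412244 + 2*1681 = -412244 + 3362 = -408882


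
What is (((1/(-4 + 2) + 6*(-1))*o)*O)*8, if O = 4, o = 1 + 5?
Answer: -1248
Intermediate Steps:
o = 6
(((1/(-4 + 2) + 6*(-1))*o)*O)*8 = (((1/(-4 + 2) + 6*(-1))*6)*4)*8 = (((1/(-2) - 6)*6)*4)*8 = (((-1/2 - 6)*6)*4)*8 = (-13/2*6*4)*8 = -39*4*8 = -156*8 = -1248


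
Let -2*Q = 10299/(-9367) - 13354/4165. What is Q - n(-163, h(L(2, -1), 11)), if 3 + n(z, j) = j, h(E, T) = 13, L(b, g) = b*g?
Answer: -36016991/4589830 ≈ -7.8471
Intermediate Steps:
n(z, j) = -3 + j
Q = 9881309/4589830 (Q = -(10299/(-9367) - 13354/4165)/2 = -(10299*(-1/9367) - 13354*1/4165)/2 = -(-10299/9367 - 13354/4165)/2 = -½*(-9881309/2294915) = 9881309/4589830 ≈ 2.1529)
Q - n(-163, h(L(2, -1), 11)) = 9881309/4589830 - (-3 + 13) = 9881309/4589830 - 1*10 = 9881309/4589830 - 10 = -36016991/4589830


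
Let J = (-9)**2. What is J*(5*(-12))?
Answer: -4860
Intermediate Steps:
J = 81
J*(5*(-12)) = 81*(5*(-12)) = 81*(-60) = -4860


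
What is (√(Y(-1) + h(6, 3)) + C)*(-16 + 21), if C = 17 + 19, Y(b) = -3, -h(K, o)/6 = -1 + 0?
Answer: 180 + 5*√3 ≈ 188.66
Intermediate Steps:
h(K, o) = 6 (h(K, o) = -6*(-1 + 0) = -6*(-1) = 6)
C = 36
(√(Y(-1) + h(6, 3)) + C)*(-16 + 21) = (√(-3 + 6) + 36)*(-16 + 21) = (√3 + 36)*5 = (36 + √3)*5 = 180 + 5*√3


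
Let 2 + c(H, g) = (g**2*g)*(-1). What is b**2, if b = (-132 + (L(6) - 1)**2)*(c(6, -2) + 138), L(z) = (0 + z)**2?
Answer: 24772241664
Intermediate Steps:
L(z) = z**2
c(H, g) = -2 - g**3 (c(H, g) = -2 + (g**2*g)*(-1) = -2 + g**3*(-1) = -2 - g**3)
b = 157392 (b = (-132 + (6**2 - 1)**2)*((-2 - 1*(-2)**3) + 138) = (-132 + (36 - 1)**2)*((-2 - 1*(-8)) + 138) = (-132 + 35**2)*((-2 + 8) + 138) = (-132 + 1225)*(6 + 138) = 1093*144 = 157392)
b**2 = 157392**2 = 24772241664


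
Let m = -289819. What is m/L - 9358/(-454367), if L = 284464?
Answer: -129022175461/129251054288 ≈ -0.99823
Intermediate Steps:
m/L - 9358/(-454367) = -289819/284464 - 9358/(-454367) = -289819*1/284464 - 9358*(-1/454367) = -289819/284464 + 9358/454367 = -129022175461/129251054288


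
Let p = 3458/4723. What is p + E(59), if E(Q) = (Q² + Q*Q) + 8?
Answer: 32922768/4723 ≈ 6970.7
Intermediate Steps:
E(Q) = 8 + 2*Q² (E(Q) = (Q² + Q²) + 8 = 2*Q² + 8 = 8 + 2*Q²)
p = 3458/4723 (p = 3458*(1/4723) = 3458/4723 ≈ 0.73216)
p + E(59) = 3458/4723 + (8 + 2*59²) = 3458/4723 + (8 + 2*3481) = 3458/4723 + (8 + 6962) = 3458/4723 + 6970 = 32922768/4723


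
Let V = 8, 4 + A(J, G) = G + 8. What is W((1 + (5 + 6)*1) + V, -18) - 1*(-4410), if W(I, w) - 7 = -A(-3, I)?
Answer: 4393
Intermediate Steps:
A(J, G) = 4 + G (A(J, G) = -4 + (G + 8) = -4 + (8 + G) = 4 + G)
W(I, w) = 3 - I (W(I, w) = 7 - (4 + I) = 7 + (-4 - I) = 3 - I)
W((1 + (5 + 6)*1) + V, -18) - 1*(-4410) = (3 - ((1 + (5 + 6)*1) + 8)) - 1*(-4410) = (3 - ((1 + 11*1) + 8)) + 4410 = (3 - ((1 + 11) + 8)) + 4410 = (3 - (12 + 8)) + 4410 = (3 - 1*20) + 4410 = (3 - 20) + 4410 = -17 + 4410 = 4393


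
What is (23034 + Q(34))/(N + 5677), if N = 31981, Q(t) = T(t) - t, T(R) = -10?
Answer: 605/991 ≈ 0.61049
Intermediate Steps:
Q(t) = -10 - t
(23034 + Q(34))/(N + 5677) = (23034 + (-10 - 1*34))/(31981 + 5677) = (23034 + (-10 - 34))/37658 = (23034 - 44)*(1/37658) = 22990*(1/37658) = 605/991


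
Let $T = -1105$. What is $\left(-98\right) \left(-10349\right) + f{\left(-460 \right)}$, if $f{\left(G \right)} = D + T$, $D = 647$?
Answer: $1013744$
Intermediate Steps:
$f{\left(G \right)} = -458$ ($f{\left(G \right)} = 647 - 1105 = -458$)
$\left(-98\right) \left(-10349\right) + f{\left(-460 \right)} = \left(-98\right) \left(-10349\right) - 458 = 1014202 - 458 = 1013744$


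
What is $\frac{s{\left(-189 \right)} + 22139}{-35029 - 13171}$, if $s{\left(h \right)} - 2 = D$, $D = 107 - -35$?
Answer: $- \frac{22283}{48200} \approx -0.4623$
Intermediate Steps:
$D = 142$ ($D = 107 + 35 = 142$)
$s{\left(h \right)} = 144$ ($s{\left(h \right)} = 2 + 142 = 144$)
$\frac{s{\left(-189 \right)} + 22139}{-35029 - 13171} = \frac{144 + 22139}{-35029 - 13171} = \frac{22283}{-48200} = 22283 \left(- \frac{1}{48200}\right) = - \frac{22283}{48200}$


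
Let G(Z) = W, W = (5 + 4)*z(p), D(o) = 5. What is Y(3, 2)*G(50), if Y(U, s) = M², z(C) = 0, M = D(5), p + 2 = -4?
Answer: 0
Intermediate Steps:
p = -6 (p = -2 - 4 = -6)
M = 5
W = 0 (W = (5 + 4)*0 = 9*0 = 0)
G(Z) = 0
Y(U, s) = 25 (Y(U, s) = 5² = 25)
Y(3, 2)*G(50) = 25*0 = 0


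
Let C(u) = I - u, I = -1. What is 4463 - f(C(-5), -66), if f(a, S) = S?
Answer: 4529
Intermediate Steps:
C(u) = -1 - u
4463 - f(C(-5), -66) = 4463 - 1*(-66) = 4463 + 66 = 4529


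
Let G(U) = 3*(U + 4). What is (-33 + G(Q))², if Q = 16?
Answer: 729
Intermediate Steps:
G(U) = 12 + 3*U (G(U) = 3*(4 + U) = 12 + 3*U)
(-33 + G(Q))² = (-33 + (12 + 3*16))² = (-33 + (12 + 48))² = (-33 + 60)² = 27² = 729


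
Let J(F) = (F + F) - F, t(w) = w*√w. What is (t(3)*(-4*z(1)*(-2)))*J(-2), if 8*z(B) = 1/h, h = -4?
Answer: 3*√3/2 ≈ 2.5981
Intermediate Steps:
t(w) = w^(3/2)
z(B) = -1/32 (z(B) = (⅛)/(-4) = (⅛)*(-¼) = -1/32)
J(F) = F (J(F) = 2*F - F = F)
(t(3)*(-4*z(1)*(-2)))*J(-2) = (3^(3/2)*(-4*(-1/32)*(-2)))*(-2) = ((3*√3)*((⅛)*(-2)))*(-2) = ((3*√3)*(-¼))*(-2) = -3*√3/4*(-2) = 3*√3/2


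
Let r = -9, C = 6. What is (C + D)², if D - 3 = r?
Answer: 0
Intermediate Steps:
D = -6 (D = 3 - 9 = -6)
(C + D)² = (6 - 6)² = 0² = 0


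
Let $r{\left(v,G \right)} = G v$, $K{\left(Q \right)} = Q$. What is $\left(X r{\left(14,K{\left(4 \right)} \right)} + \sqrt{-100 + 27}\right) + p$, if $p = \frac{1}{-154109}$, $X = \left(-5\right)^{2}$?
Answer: $\frac{215752599}{154109} + i \sqrt{73} \approx 1400.0 + 8.544 i$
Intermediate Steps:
$X = 25$
$p = - \frac{1}{154109} \approx -6.4889 \cdot 10^{-6}$
$\left(X r{\left(14,K{\left(4 \right)} \right)} + \sqrt{-100 + 27}\right) + p = \left(25 \cdot 4 \cdot 14 + \sqrt{-100 + 27}\right) - \frac{1}{154109} = \left(25 \cdot 56 + \sqrt{-73}\right) - \frac{1}{154109} = \left(1400 + i \sqrt{73}\right) - \frac{1}{154109} = \frac{215752599}{154109} + i \sqrt{73}$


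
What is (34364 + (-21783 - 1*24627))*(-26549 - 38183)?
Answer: 779761672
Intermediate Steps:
(34364 + (-21783 - 1*24627))*(-26549 - 38183) = (34364 + (-21783 - 24627))*(-64732) = (34364 - 46410)*(-64732) = -12046*(-64732) = 779761672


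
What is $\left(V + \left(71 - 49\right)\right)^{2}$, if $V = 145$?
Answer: $27889$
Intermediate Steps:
$\left(V + \left(71 - 49\right)\right)^{2} = \left(145 + \left(71 - 49\right)\right)^{2} = \left(145 + 22\right)^{2} = 167^{2} = 27889$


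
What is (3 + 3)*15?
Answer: 90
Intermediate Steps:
(3 + 3)*15 = 6*15 = 90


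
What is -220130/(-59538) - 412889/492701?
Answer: 41937842924/14667216069 ≈ 2.8593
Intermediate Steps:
-220130/(-59538) - 412889/492701 = -220130*(-1/59538) - 412889*1/492701 = 110065/29769 - 412889/492701 = 41937842924/14667216069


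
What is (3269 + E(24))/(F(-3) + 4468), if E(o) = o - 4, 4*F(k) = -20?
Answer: 3289/4463 ≈ 0.73695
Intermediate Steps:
F(k) = -5 (F(k) = (¼)*(-20) = -5)
E(o) = -4 + o
(3269 + E(24))/(F(-3) + 4468) = (3269 + (-4 + 24))/(-5 + 4468) = (3269 + 20)/4463 = 3289*(1/4463) = 3289/4463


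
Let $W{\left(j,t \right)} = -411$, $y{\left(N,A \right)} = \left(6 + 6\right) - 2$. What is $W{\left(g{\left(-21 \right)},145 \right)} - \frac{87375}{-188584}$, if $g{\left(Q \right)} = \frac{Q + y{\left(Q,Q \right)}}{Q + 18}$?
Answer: $- \frac{77420649}{188584} \approx -410.54$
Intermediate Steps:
$y{\left(N,A \right)} = 10$ ($y{\left(N,A \right)} = 12 - 2 = 10$)
$g{\left(Q \right)} = \frac{10 + Q}{18 + Q}$ ($g{\left(Q \right)} = \frac{Q + 10}{Q + 18} = \frac{10 + Q}{18 + Q}$)
$W{\left(g{\left(-21 \right)},145 \right)} - \frac{87375}{-188584} = -411 - \frac{87375}{-188584} = -411 - 87375 \left(- \frac{1}{188584}\right) = -411 - - \frac{87375}{188584} = -411 + \frac{87375}{188584} = - \frac{77420649}{188584}$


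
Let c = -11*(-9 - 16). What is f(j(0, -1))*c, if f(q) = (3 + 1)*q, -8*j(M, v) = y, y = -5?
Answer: 1375/2 ≈ 687.50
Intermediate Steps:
j(M, v) = 5/8 (j(M, v) = -1/8*(-5) = 5/8)
f(q) = 4*q
c = 275 (c = -11*(-25) = 275)
f(j(0, -1))*c = (4*(5/8))*275 = (5/2)*275 = 1375/2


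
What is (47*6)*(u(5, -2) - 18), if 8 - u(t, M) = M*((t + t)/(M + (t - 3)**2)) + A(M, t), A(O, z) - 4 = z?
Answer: -2538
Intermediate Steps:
A(O, z) = 4 + z
u(t, M) = 4 - t - 2*M*t/(M + (-3 + t)**2) (u(t, M) = 8 - (M*((t + t)/(M + (t - 3)**2)) + (4 + t)) = 8 - (M*((2*t)/(M + (-3 + t)**2)) + (4 + t)) = 8 - (M*(2*t/(M + (-3 + t)**2)) + (4 + t)) = 8 - (2*M*t/(M + (-3 + t)**2) + (4 + t)) = 8 - (4 + t + 2*M*t/(M + (-3 + t)**2)) = 8 + (-4 - t - 2*M*t/(M + (-3 + t)**2)) = 4 - t - 2*M*t/(M + (-3 + t)**2))
(47*6)*(u(5, -2) - 18) = (47*6)*((36 - 1*5**3 - 33*5 + 4*(-2) + 10*5**2 - 3*(-2)*5)/(9 - 2 + 5**2 - 6*5) - 18) = 282*((36 - 1*125 - 165 - 8 + 10*25 + 30)/(9 - 2 + 25 - 30) - 18) = 282*((36 - 125 - 165 - 8 + 250 + 30)/2 - 18) = 282*((1/2)*18 - 18) = 282*(9 - 18) = 282*(-9) = -2538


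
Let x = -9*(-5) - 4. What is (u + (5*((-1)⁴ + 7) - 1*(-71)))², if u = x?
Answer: 23104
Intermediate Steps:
x = 41 (x = 45 - 4 = 41)
u = 41
(u + (5*((-1)⁴ + 7) - 1*(-71)))² = (41 + (5*((-1)⁴ + 7) - 1*(-71)))² = (41 + (5*(1 + 7) + 71))² = (41 + (5*8 + 71))² = (41 + (40 + 71))² = (41 + 111)² = 152² = 23104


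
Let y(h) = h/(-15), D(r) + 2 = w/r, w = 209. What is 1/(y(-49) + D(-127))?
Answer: -1905/722 ≈ -2.6385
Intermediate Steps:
D(r) = -2 + 209/r
y(h) = -h/15 (y(h) = h*(-1/15) = -h/15)
1/(y(-49) + D(-127)) = 1/(-1/15*(-49) + (-2 + 209/(-127))) = 1/(49/15 + (-2 + 209*(-1/127))) = 1/(49/15 + (-2 - 209/127)) = 1/(49/15 - 463/127) = 1/(-722/1905) = -1905/722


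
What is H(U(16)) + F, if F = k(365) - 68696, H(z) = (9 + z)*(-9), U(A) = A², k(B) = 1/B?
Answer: -25944564/365 ≈ -71081.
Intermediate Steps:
H(z) = -81 - 9*z
F = -25074039/365 (F = 1/365 - 68696 = -25074039/365 ≈ -68696.)
H(U(16)) + F = (-81 - 9*16²) - 25074039/365 = (-81 - 9*256) - 25074039/365 = (-81 - 2304) - 25074039/365 = -2385 - 25074039/365 = -25944564/365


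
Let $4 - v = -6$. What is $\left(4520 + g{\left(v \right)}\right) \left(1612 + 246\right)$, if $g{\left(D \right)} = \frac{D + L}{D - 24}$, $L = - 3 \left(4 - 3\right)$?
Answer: $8397231$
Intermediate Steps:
$v = 10$ ($v = 4 - -6 = 4 + 6 = 10$)
$L = -3$ ($L = \left(-3\right) 1 = -3$)
$g{\left(D \right)} = \frac{-3 + D}{-24 + D}$ ($g{\left(D \right)} = \frac{D - 3}{D - 24} = \frac{-3 + D}{D - 24} = \frac{-3 + D}{-24 + D}$)
$\left(4520 + g{\left(v \right)}\right) \left(1612 + 246\right) = \left(4520 + \frac{-3 + 10}{-24 + 10}\right) \left(1612 + 246\right) = \left(4520 + \frac{1}{-14} \cdot 7\right) 1858 = \left(4520 - \frac{1}{2}\right) 1858 = \frac{9039}{2} \cdot 1858 = 8397231$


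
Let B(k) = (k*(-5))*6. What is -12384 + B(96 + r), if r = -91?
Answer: -12534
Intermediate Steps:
B(k) = -30*k (B(k) = -5*k*6 = -30*k)
-12384 + B(96 + r) = -12384 - 30*(96 - 91) = -12384 - 30*5 = -12384 - 150 = -12534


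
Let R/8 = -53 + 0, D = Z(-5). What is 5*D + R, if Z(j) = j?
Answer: -449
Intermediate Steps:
D = -5
R = -424 (R = 8*(-53 + 0) = 8*(-53) = -424)
5*D + R = 5*(-5) - 424 = -25 - 424 = -449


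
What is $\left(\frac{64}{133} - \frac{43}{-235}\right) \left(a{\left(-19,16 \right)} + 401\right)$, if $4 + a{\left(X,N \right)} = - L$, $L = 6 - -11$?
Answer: $\frac{83036}{329} \approx 252.39$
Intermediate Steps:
$L = 17$ ($L = 6 + 11 = 17$)
$a{\left(X,N \right)} = -21$ ($a{\left(X,N \right)} = -4 - 17 = -21$)
$\left(\frac{64}{133} - \frac{43}{-235}\right) \left(a{\left(-19,16 \right)} + 401\right) = \left(\frac{64}{133} - \frac{43}{-235}\right) \left(-21 + 401\right) = \left(64 \cdot \frac{1}{133} - - \frac{43}{235}\right) 380 = \left(\frac{64}{133} + \frac{43}{235}\right) 380 = \frac{20759}{31255} \cdot 380 = \frac{83036}{329}$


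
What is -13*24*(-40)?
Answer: 12480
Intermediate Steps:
-13*24*(-40) = -312*(-40) = 12480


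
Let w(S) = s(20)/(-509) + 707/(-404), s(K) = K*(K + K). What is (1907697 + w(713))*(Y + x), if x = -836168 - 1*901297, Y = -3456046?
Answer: -20171930817369119/2036 ≈ -9.9076e+12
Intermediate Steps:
s(K) = 2*K**2 (s(K) = K*(2*K) = 2*K**2)
x = -1737465 (x = -836168 - 901297 = -1737465)
w(S) = -6763/2036 (w(S) = (2*20**2)/(-509) + 707/(-404) = (2*400)*(-1/509) + 707*(-1/404) = 800*(-1/509) - 7/4 = -800/509 - 7/4 = -6763/2036)
(1907697 + w(713))*(Y + x) = (1907697 - 6763/2036)*(-3456046 - 1737465) = (3884064329/2036)*(-5193511) = -20171930817369119/2036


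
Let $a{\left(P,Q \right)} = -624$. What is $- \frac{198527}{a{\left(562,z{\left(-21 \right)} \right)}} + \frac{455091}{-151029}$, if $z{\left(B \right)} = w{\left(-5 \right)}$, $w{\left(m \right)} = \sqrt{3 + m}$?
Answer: $\frac{3299928611}{10471344} \approx 315.14$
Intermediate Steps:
$z{\left(B \right)} = i \sqrt{2}$ ($z{\left(B \right)} = \sqrt{3 - 5} = \sqrt{-2} = i \sqrt{2}$)
$- \frac{198527}{a{\left(562,z{\left(-21 \right)} \right)}} + \frac{455091}{-151029} = - \frac{198527}{-624} + \frac{455091}{-151029} = \left(-198527\right) \left(- \frac{1}{624}\right) + 455091 \left(- \frac{1}{151029}\right) = \frac{198527}{624} - \frac{151697}{50343} = \frac{3299928611}{10471344}$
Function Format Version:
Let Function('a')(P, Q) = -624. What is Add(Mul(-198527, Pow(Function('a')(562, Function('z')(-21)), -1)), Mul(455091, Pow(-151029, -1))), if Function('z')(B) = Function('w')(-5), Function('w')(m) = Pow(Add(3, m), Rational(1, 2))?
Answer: Rational(3299928611, 10471344) ≈ 315.14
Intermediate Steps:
Function('z')(B) = Mul(I, Pow(2, Rational(1, 2))) (Function('z')(B) = Pow(Add(3, -5), Rational(1, 2)) = Pow(-2, Rational(1, 2)) = Mul(I, Pow(2, Rational(1, 2))))
Add(Mul(-198527, Pow(Function('a')(562, Function('z')(-21)), -1)), Mul(455091, Pow(-151029, -1))) = Add(Mul(-198527, Pow(-624, -1)), Mul(455091, Pow(-151029, -1))) = Add(Mul(-198527, Rational(-1, 624)), Mul(455091, Rational(-1, 151029))) = Add(Rational(198527, 624), Rational(-151697, 50343)) = Rational(3299928611, 10471344)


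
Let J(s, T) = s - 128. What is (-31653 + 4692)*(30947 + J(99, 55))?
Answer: -833580198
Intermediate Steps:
J(s, T) = -128 + s
(-31653 + 4692)*(30947 + J(99, 55)) = (-31653 + 4692)*(30947 + (-128 + 99)) = -26961*(30947 - 29) = -26961*30918 = -833580198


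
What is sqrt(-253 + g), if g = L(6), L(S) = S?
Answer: I*sqrt(247) ≈ 15.716*I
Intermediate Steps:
g = 6
sqrt(-253 + g) = sqrt(-253 + 6) = sqrt(-247) = I*sqrt(247)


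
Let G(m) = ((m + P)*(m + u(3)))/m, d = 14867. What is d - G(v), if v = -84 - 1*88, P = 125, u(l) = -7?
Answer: 2565537/172 ≈ 14916.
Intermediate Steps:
v = -172 (v = -84 - 88 = -172)
G(m) = (-7 + m)*(125 + m)/m (G(m) = ((m + 125)*(m - 7))/m = ((125 + m)*(-7 + m))/m = ((-7 + m)*(125 + m))/m = (-7 + m)*(125 + m)/m)
d - G(v) = 14867 - (118 - 172 - 875/(-172)) = 14867 - (118 - 172 - 875*(-1/172)) = 14867 - (118 - 172 + 875/172) = 14867 - 1*(-8413/172) = 14867 + 8413/172 = 2565537/172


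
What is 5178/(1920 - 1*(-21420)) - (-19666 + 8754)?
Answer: 42448543/3890 ≈ 10912.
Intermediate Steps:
5178/(1920 - 1*(-21420)) - (-19666 + 8754) = 5178/(1920 + 21420) - 1*(-10912) = 5178/23340 + 10912 = 5178*(1/23340) + 10912 = 863/3890 + 10912 = 42448543/3890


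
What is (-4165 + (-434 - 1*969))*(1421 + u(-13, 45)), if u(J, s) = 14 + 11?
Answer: -8051328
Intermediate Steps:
u(J, s) = 25
(-4165 + (-434 - 1*969))*(1421 + u(-13, 45)) = (-4165 + (-434 - 1*969))*(1421 + 25) = (-4165 + (-434 - 969))*1446 = (-4165 - 1403)*1446 = -5568*1446 = -8051328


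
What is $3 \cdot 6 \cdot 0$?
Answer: $0$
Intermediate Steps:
$3 \cdot 6 \cdot 0 = 18 \cdot 0 = 0$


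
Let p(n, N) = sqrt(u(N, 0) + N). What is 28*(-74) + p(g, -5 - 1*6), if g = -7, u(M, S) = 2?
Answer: -2072 + 3*I ≈ -2072.0 + 3.0*I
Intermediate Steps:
p(n, N) = sqrt(2 + N)
28*(-74) + p(g, -5 - 1*6) = 28*(-74) + sqrt(2 + (-5 - 1*6)) = -2072 + sqrt(2 + (-5 - 6)) = -2072 + sqrt(2 - 11) = -2072 + sqrt(-9) = -2072 + 3*I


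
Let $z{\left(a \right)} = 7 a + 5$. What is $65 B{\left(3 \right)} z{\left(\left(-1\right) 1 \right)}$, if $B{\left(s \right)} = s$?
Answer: $-390$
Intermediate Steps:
$z{\left(a \right)} = 5 + 7 a$
$65 B{\left(3 \right)} z{\left(\left(-1\right) 1 \right)} = 65 \cdot 3 \left(5 + 7 \left(\left(-1\right) 1\right)\right) = 195 \left(5 + 7 \left(-1\right)\right) = 195 \left(5 - 7\right) = 195 \left(-2\right) = -390$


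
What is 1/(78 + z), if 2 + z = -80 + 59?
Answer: 1/55 ≈ 0.018182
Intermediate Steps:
z = -23 (z = -2 + (-80 + 59) = -2 - 21 = -23)
1/(78 + z) = 1/(78 - 23) = 1/55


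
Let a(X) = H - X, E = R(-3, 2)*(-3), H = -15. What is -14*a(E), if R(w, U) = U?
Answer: 126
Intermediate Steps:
E = -6 (E = 2*(-3) = -6)
a(X) = -15 - X
-14*a(E) = -14*(-15 - 1*(-6)) = -14*(-15 + 6) = -14*(-9) = 126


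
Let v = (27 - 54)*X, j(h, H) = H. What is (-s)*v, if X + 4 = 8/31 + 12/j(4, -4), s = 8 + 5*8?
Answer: -270864/31 ≈ -8737.5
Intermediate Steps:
s = 48 (s = 8 + 40 = 48)
X = -209/31 (X = -4 + (8/31 + 12/(-4)) = -4 + (8*(1/31) + 12*(-¼)) = -4 + (8/31 - 3) = -4 - 85/31 = -209/31 ≈ -6.7419)
v = 5643/31 (v = (27 - 54)*(-209/31) = -27*(-209/31) = 5643/31 ≈ 182.03)
(-s)*v = -1*48*(5643/31) = -48*5643/31 = -270864/31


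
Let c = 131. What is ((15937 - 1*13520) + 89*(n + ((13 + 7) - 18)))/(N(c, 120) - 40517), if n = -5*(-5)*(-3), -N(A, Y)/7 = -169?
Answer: 2040/19667 ≈ 0.10373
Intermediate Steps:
N(A, Y) = 1183 (N(A, Y) = -7*(-169) = 1183)
n = -75 (n = 25*(-3) = -75)
((15937 - 1*13520) + 89*(n + ((13 + 7) - 18)))/(N(c, 120) - 40517) = ((15937 - 1*13520) + 89*(-75 + ((13 + 7) - 18)))/(1183 - 40517) = ((15937 - 13520) + 89*(-75 + (20 - 18)))/(-39334) = (2417 + 89*(-75 + 2))*(-1/39334) = (2417 + 89*(-73))*(-1/39334) = (2417 - 6497)*(-1/39334) = -4080*(-1/39334) = 2040/19667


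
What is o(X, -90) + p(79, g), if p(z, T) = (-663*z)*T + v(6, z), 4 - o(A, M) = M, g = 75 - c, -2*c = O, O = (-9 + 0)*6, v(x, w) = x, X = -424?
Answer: -2513996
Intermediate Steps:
O = -54 (O = -9*6 = -54)
c = 27 (c = -1/2*(-54) = 27)
g = 48 (g = 75 - 1*27 = 75 - 27 = 48)
o(A, M) = 4 - M
p(z, T) = 6 - 663*T*z (p(z, T) = (-663*z)*T + 6 = -663*T*z + 6 = 6 - 663*T*z)
o(X, -90) + p(79, g) = (4 - 1*(-90)) + (6 - 663*48*79) = (4 + 90) + (6 - 2514096) = 94 - 2514090 = -2513996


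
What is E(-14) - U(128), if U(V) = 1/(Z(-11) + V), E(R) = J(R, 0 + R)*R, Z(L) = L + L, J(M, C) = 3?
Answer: -4453/106 ≈ -42.009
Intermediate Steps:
Z(L) = 2*L
E(R) = 3*R
U(V) = 1/(-22 + V) (U(V) = 1/(2*(-11) + V) = 1/(-22 + V))
E(-14) - U(128) = 3*(-14) - 1/(-22 + 128) = -42 - 1/106 = -4453/106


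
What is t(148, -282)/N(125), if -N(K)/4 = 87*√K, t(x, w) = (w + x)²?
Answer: -4489*√5/2175 ≈ -4.6150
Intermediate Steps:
N(K) = -348*√K
t(148, -282)/N(125) = (-282 + 148)²/((-1740*√5)) = (-134)²/((-1740*√5)) = 17956/((-1740*√5)) = 17956*(-√5/8700) = -4489*√5/2175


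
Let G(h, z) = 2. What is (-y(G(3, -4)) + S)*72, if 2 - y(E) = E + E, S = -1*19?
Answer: -1224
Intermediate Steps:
S = -19
y(E) = 2 - 2*E (y(E) = 2 - (E + E) = 2 - 2*E)
(-y(G(3, -4)) + S)*72 = (-(2 - 2*2) - 19)*72 = (-(2 - 4) - 19)*72 = (-1*(-2) - 19)*72 = (2 - 19)*72 = -17*72 = -1224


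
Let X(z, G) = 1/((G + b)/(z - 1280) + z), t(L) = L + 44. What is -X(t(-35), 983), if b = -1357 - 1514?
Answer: -1271/13327 ≈ -0.095370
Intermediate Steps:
b = -2871
t(L) = 44 + L
X(z, G) = 1/(z + (-2871 + G)/(-1280 + z)) (X(z, G) = 1/((G - 2871)/(z - 1280) + z) = 1/((-2871 + G)/(-1280 + z) + z) = 1/(z + (-2871 + G)/(-1280 + z)))
-X(t(-35), 983) = -(-1280 + (44 - 35))/(-2871 + 983 + (44 - 35)² - 1280*(44 - 35)) = -(-1280 + 9)/(-2871 + 983 + 9² - 1280*9) = -(-1271)/(-2871 + 983 + 81 - 11520) = -(-1271)/(-13327) = -(-1)*(-1271)/13327 = -1*1271/13327 = -1271/13327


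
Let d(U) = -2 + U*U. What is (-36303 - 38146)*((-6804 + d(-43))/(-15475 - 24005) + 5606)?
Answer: -16477785034813/39480 ≈ -4.1737e+8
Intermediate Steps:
d(U) = -2 + U**2
(-36303 - 38146)*((-6804 + d(-43))/(-15475 - 24005) + 5606) = (-36303 - 38146)*((-6804 + (-2 + (-43)**2))/(-15475 - 24005) + 5606) = -74449*((-6804 + (-2 + 1849))/(-39480) + 5606) = -74449*((-6804 + 1847)*(-1/39480) + 5606) = -74449*(-4957*(-1/39480) + 5606) = -74449*(4957/39480 + 5606) = -74449*221329837/39480 = -16477785034813/39480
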